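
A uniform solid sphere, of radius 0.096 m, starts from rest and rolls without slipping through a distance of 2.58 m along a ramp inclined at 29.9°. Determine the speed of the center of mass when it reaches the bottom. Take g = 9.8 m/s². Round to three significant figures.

For this body I = (2/5)MR², i.e. k = I/(MR²) = 0.4.
Rolling without slipping gives ω = v/R, so the total kinetic energy is ½Mv² + ½Iω² = ½(1+k)Mv² = (7/10)Mv².
The vertical drop is h = L sinθ = 2.58 × sin29.9° = 1.286 m.
Setting Mgh = (7/10)Mv² gives v = √(2gh/(1+k)) = √(2·9.8·1.286/1.4) ≈ 4.24 m/s.

v ≈ 4.24 m/s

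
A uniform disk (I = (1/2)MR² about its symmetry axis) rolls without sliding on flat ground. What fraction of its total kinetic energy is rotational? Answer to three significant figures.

fraction ≈ 0.333

With I = (1/2)MR², the ratio k = I/(MR²) is 0.5.
Since ω = v/R, the translational part is ½Mv² and the rotational part is ½I(v/R)² = ½kMv²; the total is ½(1+k)Mv².
The rotational fraction is therefore k/(1+k) = 0.5/1.5 ≈ 0.333.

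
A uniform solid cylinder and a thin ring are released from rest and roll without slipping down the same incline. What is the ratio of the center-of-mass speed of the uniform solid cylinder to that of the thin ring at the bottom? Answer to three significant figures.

v_ratio ≈ 1.15

Each satisfies Mgh = ½(1+k)Mv² with k = I/(MR²), so v ∝ 1/√(1+k).
For the uniform solid cylinder k = 0.5; for the thin ring k = 1.
v₁/v₂ = √((1+k₂)/(1+k₁)) = √(2/1.5) ≈ 1.15.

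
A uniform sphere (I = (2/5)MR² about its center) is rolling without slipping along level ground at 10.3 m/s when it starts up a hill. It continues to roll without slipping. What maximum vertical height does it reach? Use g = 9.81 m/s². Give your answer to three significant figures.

With I = (2/5)MR², the ratio k = I/(MR²) is 0.4.
Rolling without slipping gives ω = v/R, so the total kinetic energy is ½Mv² + ½Iω² = ½(1+k)Mv² = (7/10)Mv².
At the top the kinetic energy is zero, so (7/10)Mv₀² = Mgh.
Thus h = (1+k)v₀²/(2g) = 1.4 × 10.3² / (2 × 9.81) ≈ 7.57 m.

h ≈ 7.57 m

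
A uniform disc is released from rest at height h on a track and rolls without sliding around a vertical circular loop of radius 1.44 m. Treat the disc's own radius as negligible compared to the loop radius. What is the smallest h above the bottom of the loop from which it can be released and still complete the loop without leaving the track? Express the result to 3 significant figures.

h_min ≈ 3.96 m

The moment of inertia is (1/2)MR², giving k ≡ I/(MR²) = 0.5.
At the top, contact is just lost when gravity alone supplies the centripetal force: Mg = Mv_top²/r, i.e. v_top² = gr.
With ω = v/R, the kinetic energy at speed v is ½(1+k)Mv² = (3/4)Mv².
Energy conservation from release (height h) to the top (height 2r): Mgh = Mg(2r) + (3/4)M·gr.
Thus h_min = 2r + (1+k)r/2 = r(2 + 1.5/2) = 1.44 × 2.75 ≈ 3.96 m.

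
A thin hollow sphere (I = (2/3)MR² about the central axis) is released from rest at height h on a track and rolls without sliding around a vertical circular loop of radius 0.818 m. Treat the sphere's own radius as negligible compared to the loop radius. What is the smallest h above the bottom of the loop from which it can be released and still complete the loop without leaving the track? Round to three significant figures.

For this body I = (2/3)MR², i.e. k = I/(MR²) = 2/3.
At the top of the loop, the minimum-contact condition is Mg = Mv_top²/r, so v_top² = gr.
With ω = v/R, the kinetic energy at speed v is ½(1+k)Mv² = (5/6)Mv².
Energy conservation from release (height h) to the top (height 2r): Mgh = Mg(2r) + (5/6)M·gr.
Thus h_min = 2r + (1+k)r/2 = r(2 + 1.667/2) = 0.818 × 2.833 ≈ 2.32 m.

h_min ≈ 2.32 m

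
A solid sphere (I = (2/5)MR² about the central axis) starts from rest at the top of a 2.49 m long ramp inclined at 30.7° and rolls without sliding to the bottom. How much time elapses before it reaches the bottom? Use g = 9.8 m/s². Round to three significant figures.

The moment of inertia is (2/5)MR², giving k ≡ I/(MR²) = 0.4.
Translational: Mg sinθ − f = Ma. Rotational about the CM: fR = Iα = kMRa, so f = kMa.
Hence a = g sinθ/(1+k) = 9.8×sin30.7°/1.4 = 3.574 m/s².
With constant a from rest, t = √(2L/a) = √(2·2.49/3.574) ≈ 1.18 s.

t ≈ 1.18 s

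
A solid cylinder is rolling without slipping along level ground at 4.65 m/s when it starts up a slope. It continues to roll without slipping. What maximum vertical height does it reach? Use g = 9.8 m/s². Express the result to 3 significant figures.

The moment of inertia is (1/2)MR², giving k ≡ I/(MR²) = 0.5.
Pure rolling means v = ωR; then KE = ½Mv² + ½I(v/R)² = ½(1+k)Mv² = (3/4)Mv².
At the top the kinetic energy is zero, so (3/4)Mv₀² = Mgh.
Thus h = (1+k)v₀²/(2g) = 1.5 × 4.65² / (2 × 9.8) ≈ 1.65 m.

h ≈ 1.65 m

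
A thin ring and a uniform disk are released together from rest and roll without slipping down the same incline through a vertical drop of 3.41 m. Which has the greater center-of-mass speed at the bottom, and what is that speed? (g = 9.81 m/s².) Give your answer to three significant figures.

the uniform disk, at v ≈ 6.68 m/s

For rolling without slipping, Mgh = ½(1+k)Mv² where k = I/(MR²), so v = √(2gh/(1+k)).
Thin ring: k = 1, giving v = √(2×9.81×3.41/2) = 5.784 m/s.
Uniform disk: k = 0.5, giving v = √(2×9.81×3.41/1.5) = 6.679 m/s.
The smaller k wins: the uniform disk, at ≈ 6.68 m/s.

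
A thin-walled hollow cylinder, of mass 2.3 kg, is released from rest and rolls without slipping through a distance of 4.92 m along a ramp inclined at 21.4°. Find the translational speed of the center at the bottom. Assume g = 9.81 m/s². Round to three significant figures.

The moment of inertia is MR², giving k ≡ I/(MR²) = 1.
The rolling condition ω = v/R makes the rotational term ½I(v/R)² = ½kMv², so KE_total = ½(1+k)Mv² = Mv².
The vertical drop is h = L sinθ = 4.92 × sin21.4° = 1.795 m.
Setting Mgh = Mv² gives v = √(2gh/(1+k)) = √(2·9.81·1.795/2) ≈ 4.20 m/s.

v ≈ 4.20 m/s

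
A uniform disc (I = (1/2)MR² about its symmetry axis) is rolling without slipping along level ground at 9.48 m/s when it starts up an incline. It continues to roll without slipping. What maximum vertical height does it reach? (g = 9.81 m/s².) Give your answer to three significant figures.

For this body I = (1/2)MR², i.e. k = I/(MR²) = 0.5.
Pure rolling means v = ωR; then KE = ½Mv² + ½I(v/R)² = ½(1+k)Mv² = (3/4)Mv².
All of this converts to potential energy at the highest point: (3/4)Mv₀² = Mgh.
Thus h = (1+k)v₀²/(2g) = 1.5 × 9.48² / (2 × 9.81) ≈ 6.87 m.

h ≈ 6.87 m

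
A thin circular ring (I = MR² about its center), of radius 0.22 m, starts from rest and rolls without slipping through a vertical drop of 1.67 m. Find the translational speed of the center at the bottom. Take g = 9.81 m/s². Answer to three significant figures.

With I = MR², the ratio k = I/(MR²) is 1.
The rolling condition ω = v/R makes the rotational term ½I(v/R)² = ½kMv², so KE_total = ½(1+k)Mv² = Mv².
Setting Mgh = Mv² gives v = √(2gh/(1+k)) = √(2·9.81·1.67/2) ≈ 4.05 m/s.

v ≈ 4.05 m/s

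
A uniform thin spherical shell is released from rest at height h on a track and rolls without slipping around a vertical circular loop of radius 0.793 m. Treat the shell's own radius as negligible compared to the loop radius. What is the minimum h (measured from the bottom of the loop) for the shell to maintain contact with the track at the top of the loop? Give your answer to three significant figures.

The moment of inertia is (2/3)MR², giving k ≡ I/(MR²) = 2/3.
At the top, contact is just lost when gravity alone supplies the centripetal force: Mg = Mv_top²/r, i.e. v_top² = gr.
With ω = v/R, the kinetic energy at speed v is ½(1+k)Mv² = (5/6)Mv².
Energy conservation from release (height h) to the top (height 2r): Mgh = Mg(2r) + (5/6)M·gr.
Thus h_min = 2r + (1+k)r/2 = r(2 + 1.667/2) = 0.793 × 2.833 ≈ 2.25 m.

h_min ≈ 2.25 m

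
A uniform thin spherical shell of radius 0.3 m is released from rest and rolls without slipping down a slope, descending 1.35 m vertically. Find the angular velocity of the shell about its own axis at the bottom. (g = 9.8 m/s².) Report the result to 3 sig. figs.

For this body I = (2/3)MR², i.e. k = I/(MR²) = 2/3.
Pure rolling means v = ωR; then KE = ½Mv² + ½I(v/R)² = ½(1+k)Mv² = (5/6)Mv².
Energy conservation Mgh = ½(1+k)Mv² gives v = √(2gh/(1+k)) = √(2 × 9.8 × 1.35 / 1.667) = 3.984 m/s.
Then ω = v/R = 3.984 / 0.3 ≈ 13.3 rad/s.

ω ≈ 13.3 rad/s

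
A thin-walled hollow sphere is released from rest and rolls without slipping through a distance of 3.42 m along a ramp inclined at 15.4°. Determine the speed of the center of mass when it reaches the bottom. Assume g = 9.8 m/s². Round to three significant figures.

v ≈ 3.27 m/s

Here I = (2/3)MR², so the shape factor k = I/(MR²) = 2/3.
The rolling condition ω = v/R makes the rotational term ½I(v/R)² = ½kMv², so KE_total = ½(1+k)Mv² = (5/6)Mv².
The vertical drop is h = L sinθ = 3.42 × sin15.4° = 0.9082 m.
Setting Mgh = (5/6)Mv² gives v = √(2gh/(1+k)) = √(2·9.8·0.9082/1.667) ≈ 3.27 m/s.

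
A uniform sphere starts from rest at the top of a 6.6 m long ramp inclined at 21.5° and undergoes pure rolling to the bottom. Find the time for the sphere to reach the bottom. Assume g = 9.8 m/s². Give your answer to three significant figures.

Here I = (2/5)MR², so the shape factor k = I/(MR²) = 0.4.
Translational: Mg sinθ − f = Ma. Rotational about the CM: fR = Iα = kMRa, so f = kMa.
Hence a = g sinθ/(1+k) = 9.8×sin21.5°/1.4 = 2.566 m/s².
Starting from rest, L = ½at², so t = √(2L/a) = √(2×6.6/2.566) ≈ 2.27 s.

t ≈ 2.27 s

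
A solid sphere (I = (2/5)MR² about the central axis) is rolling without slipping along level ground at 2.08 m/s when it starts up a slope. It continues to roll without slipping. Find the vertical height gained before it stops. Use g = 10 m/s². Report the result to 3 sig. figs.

h ≈ 0.303 m

With I = (2/5)MR², the ratio k = I/(MR²) is 0.4.
Rolling without slipping gives ω = v/R, so the total kinetic energy is ½Mv² + ½Iω² = ½(1+k)Mv² = (7/10)Mv².
All of this converts to potential energy at the highest point: (7/10)Mv₀² = Mgh.
Thus h = (1+k)v₀²/(2g) = 1.4 × 2.08² / (2 × 10) ≈ 0.303 m.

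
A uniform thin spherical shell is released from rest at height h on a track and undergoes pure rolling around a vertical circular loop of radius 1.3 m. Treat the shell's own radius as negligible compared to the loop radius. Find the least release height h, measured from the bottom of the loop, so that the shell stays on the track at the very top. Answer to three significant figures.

Here I = (2/3)MR², so the shape factor k = I/(MR²) = 2/3.
At the top of the loop, the minimum-contact condition is Mg = Mv_top²/r, so v_top² = gr.
With ω = v/R, the kinetic energy at speed v is ½(1+k)Mv² = (5/6)Mv².
Energy conservation from release (height h) to the top (height 2r): Mgh = Mg(2r) + (5/6)M·gr.
Thus h_min = 2r + (1+k)r/2 = r(2 + 1.667/2) = 1.3 × 2.833 ≈ 3.68 m.

h_min ≈ 3.68 m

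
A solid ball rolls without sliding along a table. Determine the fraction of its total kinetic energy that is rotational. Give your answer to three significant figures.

fraction ≈ 0.286

For this body I = (2/5)MR², i.e. k = I/(MR²) = 0.4.
With ω = v/R, KE_trans = ½Mv² and KE_rot = ½Iω² = ½kMv², so KE_total = ½(1+k)Mv².
The rotational fraction is therefore k/(1+k) = 0.4/1.4 ≈ 0.286.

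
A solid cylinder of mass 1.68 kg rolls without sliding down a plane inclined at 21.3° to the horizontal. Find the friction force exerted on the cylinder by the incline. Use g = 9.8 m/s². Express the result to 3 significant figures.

Here I = (1/2)MR², so the shape factor k = I/(MR²) = 0.5.
Along the incline Mg sinθ − f = Ma, and torque about the center fR = Iα = kMR²(a/R) gives f = kMa.
Combining, a = g sinθ/(1+k) and f = kMa = kMg sinθ/(1+k).
f = 0.5 × 1.68 × 9.8 × sin21.3° / 1.5 ≈ 1.99 N.

f ≈ 1.99 N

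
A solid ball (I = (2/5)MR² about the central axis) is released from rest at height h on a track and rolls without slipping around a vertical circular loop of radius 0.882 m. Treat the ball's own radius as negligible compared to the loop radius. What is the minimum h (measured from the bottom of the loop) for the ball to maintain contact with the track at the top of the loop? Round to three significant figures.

For this body I = (2/5)MR², i.e. k = I/(MR²) = 0.4.
At the top, contact is just lost when gravity alone supplies the centripetal force: Mg = Mv_top²/r, i.e. v_top² = gr.
With ω = v/R, the kinetic energy at speed v is ½(1+k)Mv² = (7/10)Mv².
Energy conservation from release (height h) to the top (height 2r): Mgh = Mg(2r) + (7/10)M·gr.
Thus h_min = 2r + (1+k)r/2 = r(2 + 1.4/2) = 0.882 × 2.7 ≈ 2.38 m.

h_min ≈ 2.38 m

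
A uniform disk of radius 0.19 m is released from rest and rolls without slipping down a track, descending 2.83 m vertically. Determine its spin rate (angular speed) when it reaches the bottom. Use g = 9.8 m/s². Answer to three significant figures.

ω ≈ 32.0 rad/s

With I = (1/2)MR², the ratio k = I/(MR²) is 0.5.
Since it rolls without slipping, ω = v/R and KE = ½Mv² + ½Iω² = ½(1+k)Mv² = (3/4)Mv².
Energy conservation Mgh = ½(1+k)Mv² gives v = √(2gh/(1+k)) = √(2 × 9.8 × 2.83 / 1.5) = 6.081 m/s.
The angular speed follows from ω = v/R = 6.081/0.19 ≈ 32.0 rad/s.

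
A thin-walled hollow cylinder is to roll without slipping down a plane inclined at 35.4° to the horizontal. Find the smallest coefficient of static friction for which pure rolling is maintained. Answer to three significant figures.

The moment of inertia is MR², giving k ≡ I/(MR²) = 1.
Along the incline Mg sinθ − f = Ma, and torque about the center fR = Iα = kMR²(a/R) gives f = kMa.
These give a = g sinθ/(1+k) and the required friction f = kMg sinθ/(1+k).
With N = Mg cosθ, the no-slip condition f ≤ μN gives μ_min = f/N = k tanθ/(1+k).
μ_min = 1 × tan35.4° / 2 ≈ 0.355.

μ_min ≈ 0.355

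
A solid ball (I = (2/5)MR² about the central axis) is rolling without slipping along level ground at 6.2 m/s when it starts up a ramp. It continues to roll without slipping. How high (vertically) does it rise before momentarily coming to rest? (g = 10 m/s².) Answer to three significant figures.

The moment of inertia is (2/5)MR², giving k ≡ I/(MR²) = 0.4.
The rolling condition ω = v/R makes the rotational term ½I(v/R)² = ½kMv², so KE_total = ½(1+k)Mv² = (7/10)Mv².
At the top the kinetic energy is zero, so (7/10)Mv₀² = Mgh.
Thus h = (1+k)v₀²/(2g) = 1.4 × 6.2² / (2 × 10) ≈ 2.69 m.

h ≈ 2.69 m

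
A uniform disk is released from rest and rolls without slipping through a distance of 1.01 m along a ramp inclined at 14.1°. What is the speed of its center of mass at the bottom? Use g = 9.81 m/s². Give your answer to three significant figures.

For this body I = (1/2)MR², i.e. k = I/(MR²) = 0.5.
Pure rolling means v = ωR; then KE = ½Mv² + ½I(v/R)² = ½(1+k)Mv² = (3/4)Mv².
The vertical drop is h = L sinθ = 1.01 × sin14.1° = 0.2461 m.
Energy conservation: Mgh = (3/4)Mv², so v = √(2gh/(1+k)) = √(2 × 9.81 × 0.2461 / 1.5) ≈ 1.79 m/s.

v ≈ 1.79 m/s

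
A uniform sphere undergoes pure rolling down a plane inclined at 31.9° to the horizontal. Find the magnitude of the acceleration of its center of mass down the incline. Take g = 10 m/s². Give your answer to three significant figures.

a ≈ 3.77 m/s²

The moment of inertia is (2/5)MR², giving k ≡ I/(MR²) = 0.4.
Newton's second law down the slope: Mg sinθ − f = Ma. The torque equation fR = Iα (with α = a/R) gives f = kMa.
Eliminating f: Mg sinθ = (1+k)Ma, so a = g sinθ/(1+k) = 10 × sin31.9° / 1.4 ≈ 3.77 m/s².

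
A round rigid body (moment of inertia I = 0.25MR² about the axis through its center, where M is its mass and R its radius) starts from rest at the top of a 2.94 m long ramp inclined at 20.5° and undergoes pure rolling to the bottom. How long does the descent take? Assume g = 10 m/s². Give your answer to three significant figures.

t ≈ 1.45 s

For this body I = 0.25MR², i.e. k = I/(MR²) = 0.25.
Translational: Mg sinθ − f = Ma. Rotational about the CM: fR = Iα = kMRa, so f = kMa.
Hence a = g sinθ/(1+k) = 10×sin20.5°/1.25 = 2.802 m/s².
Starting from rest, L = ½at², so t = √(2L/a) = √(2×2.94/2.802) ≈ 1.45 s.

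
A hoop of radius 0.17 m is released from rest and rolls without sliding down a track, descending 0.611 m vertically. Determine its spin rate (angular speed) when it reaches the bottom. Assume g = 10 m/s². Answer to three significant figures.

Here I = MR², so the shape factor k = I/(MR²) = 1.
The rolling condition ω = v/R makes the rotational term ½I(v/R)² = ½kMv², so KE_total = ½(1+k)Mv² = Mv².
Energy conservation Mgh = ½(1+k)Mv² gives v = √(2gh/(1+k)) = √(2 × 10 × 0.611 / 2) = 2.472 m/s.
The angular speed follows from ω = v/R = 2.472/0.17 ≈ 14.5 rad/s.

ω ≈ 14.5 rad/s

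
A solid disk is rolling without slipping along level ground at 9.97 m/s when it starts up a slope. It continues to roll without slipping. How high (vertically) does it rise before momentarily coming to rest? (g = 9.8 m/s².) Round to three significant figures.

h ≈ 7.61 m

The moment of inertia is (1/2)MR², giving k ≡ I/(MR²) = 0.5.
The rolling condition ω = v/R makes the rotational term ½I(v/R)² = ½kMv², so KE_total = ½(1+k)Mv² = (3/4)Mv².
At the top the kinetic energy is zero, so (3/4)Mv₀² = Mgh.
Thus h = (1+k)v₀²/(2g) = 1.5 × 9.97² / (2 × 9.8) ≈ 7.61 m.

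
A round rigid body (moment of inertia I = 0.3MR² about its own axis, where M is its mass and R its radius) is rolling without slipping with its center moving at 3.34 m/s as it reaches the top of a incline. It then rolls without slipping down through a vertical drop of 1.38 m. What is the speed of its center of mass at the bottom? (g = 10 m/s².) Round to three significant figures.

Here I = 0.3MR², so the shape factor k = I/(MR²) = 0.3.
Pure rolling means v = ωR; then KE = ½Mv² + ½I(v/R)² = ½(1+k)Mv² = (13/20)Mv².
Energy conservation: (13/20)Mv₀² + Mgh = (13/20)Mv², so v² = v₀² + 2gh/(1+k).
v = √(3.34² + 2×10×1.38/1.3) = √32.39 ≈ 5.69 m/s.

v ≈ 5.69 m/s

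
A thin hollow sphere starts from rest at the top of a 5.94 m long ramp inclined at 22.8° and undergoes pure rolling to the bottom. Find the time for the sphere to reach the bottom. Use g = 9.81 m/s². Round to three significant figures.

With I = (2/3)MR², the ratio k = I/(MR²) is 2/3.
Along the incline Mg sinθ − f = Ma, and torque about the center fR = Iα = kMR²(a/R) gives f = kMa.
Hence a = g sinθ/(1+k) = 9.81×sin22.8°/1.667 = 2.281 m/s².
Starting from rest, L = ½at², so t = √(2L/a) = √(2×5.94/2.281) ≈ 2.28 s.

t ≈ 2.28 s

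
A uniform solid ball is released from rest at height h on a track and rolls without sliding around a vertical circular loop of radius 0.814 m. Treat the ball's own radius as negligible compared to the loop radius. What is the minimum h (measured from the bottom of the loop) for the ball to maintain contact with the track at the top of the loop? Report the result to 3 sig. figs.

With I = (2/5)MR², the ratio k = I/(MR²) is 0.4.
At the top, contact is just lost when gravity alone supplies the centripetal force: Mg = Mv_top²/r, i.e. v_top² = gr.
With ω = v/R, the kinetic energy at speed v is ½(1+k)Mv² = (7/10)Mv².
Energy conservation from release (height h) to the top (height 2r): Mgh = Mg(2r) + (7/10)M·gr.
Thus h_min = 2r + (1+k)r/2 = r(2 + 1.4/2) = 0.814 × 2.7 ≈ 2.20 m.

h_min ≈ 2.20 m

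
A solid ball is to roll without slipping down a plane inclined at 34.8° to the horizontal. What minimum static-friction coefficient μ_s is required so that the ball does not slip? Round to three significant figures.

μ_min ≈ 0.199

Here I = (2/5)MR², so the shape factor k = I/(MR²) = 0.4.
Translational: Mg sinθ − f = Ma. Rotational about the CM: fR = Iα = kMRa, so f = kMa.
These give a = g sinθ/(1+k) and the required friction f = kMg sinθ/(1+k).
The normal force is N = Mg cosθ, so μ_min = f/N = k tanθ/(1+k).
μ_min = 0.4 × tan34.8° / 1.4 ≈ 0.199.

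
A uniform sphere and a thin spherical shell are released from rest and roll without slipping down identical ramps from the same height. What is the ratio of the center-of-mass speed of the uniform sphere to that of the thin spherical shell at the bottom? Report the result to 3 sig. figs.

Each satisfies Mgh = ½(1+k)Mv² with k = I/(MR²), so v ∝ 1/√(1+k).
For the uniform sphere k = 0.4; for the thin spherical shell k = 2/3.
v₁/v₂ = √((1+k₂)/(1+k₁)) = √(1.667/1.4) ≈ 1.09.

v_ratio ≈ 1.09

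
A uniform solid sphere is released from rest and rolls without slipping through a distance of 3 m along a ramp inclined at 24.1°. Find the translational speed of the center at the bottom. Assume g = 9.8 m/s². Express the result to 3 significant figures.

v ≈ 4.14 m/s

Here I = (2/5)MR², so the shape factor k = I/(MR²) = 0.4.
Since it rolls without slipping, ω = v/R and KE = ½Mv² + ½Iω² = ½(1+k)Mv² = (7/10)Mv².
The vertical drop is h = L sinθ = 3 × sin24.1° = 1.225 m.
Energy conservation: Mgh = (7/10)Mv², so v = √(2gh/(1+k)) = √(2 × 9.8 × 1.225 / 1.4) ≈ 4.14 m/s.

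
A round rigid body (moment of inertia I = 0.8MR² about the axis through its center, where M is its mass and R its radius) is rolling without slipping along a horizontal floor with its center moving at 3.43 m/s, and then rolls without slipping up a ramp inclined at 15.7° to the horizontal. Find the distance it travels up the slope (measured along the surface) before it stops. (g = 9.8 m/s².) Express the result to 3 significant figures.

d ≈ 3.99 m

For this body I = 0.8MR², i.e. k = I/(MR²) = 0.8.
The rolling condition ω = v/R makes the rotational term ½I(v/R)² = ½kMv², so KE_total = ½(1+k)Mv² = (9/10)Mv².
Setting this equal to Mgh gives the vertical rise h = (1+k)v₀²/(2g) = 1.8×3.43²/(2×9.8) = 1.08 m.
The distance along the slope is d = h/sinθ = 1.08/sin15.7° ≈ 3.99 m.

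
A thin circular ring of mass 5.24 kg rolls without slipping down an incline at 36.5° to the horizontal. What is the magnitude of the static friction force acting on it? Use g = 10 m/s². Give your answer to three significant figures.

For this body I = MR², i.e. k = I/(MR²) = 1.
Newton's second law down the slope: Mg sinθ − f = Ma. The torque equation fR = Iα (with α = a/R) gives f = kMa.
Combining, a = g sinθ/(1+k) and f = kMa = kMg sinθ/(1+k).
f = 1 × 5.24 × 10 × sin36.5° / 2 ≈ 15.6 N.

f ≈ 15.6 N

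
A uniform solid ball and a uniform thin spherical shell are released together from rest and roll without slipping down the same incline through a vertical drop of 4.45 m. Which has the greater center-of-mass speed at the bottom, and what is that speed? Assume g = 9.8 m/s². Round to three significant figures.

For rolling without slipping, Mgh = ½(1+k)Mv² where k = I/(MR²), so v = √(2gh/(1+k)).
Uniform solid ball: k = 0.4, giving v = √(2×9.8×4.45/1.4) = 7.893 m/s.
Uniform thin spherical shell: k = 2/3, giving v = √(2×9.8×4.45/1.667) = 7.234 m/s.
The smaller k wins: the uniform solid ball, at ≈ 7.89 m/s.

the uniform solid ball, at v ≈ 7.89 m/s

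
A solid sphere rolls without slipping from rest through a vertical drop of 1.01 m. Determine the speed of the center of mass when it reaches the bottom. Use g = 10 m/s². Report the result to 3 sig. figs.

v ≈ 3.80 m/s

With I = (2/5)MR², the ratio k = I/(MR²) is 0.4.
Pure rolling means v = ωR; then KE = ½Mv² + ½I(v/R)² = ½(1+k)Mv² = (7/10)Mv².
Energy conservation: Mgh = (7/10)Mv², so v = √(2gh/(1+k)) = √(2 × 10 × 1.01 / 1.4) ≈ 3.80 m/s.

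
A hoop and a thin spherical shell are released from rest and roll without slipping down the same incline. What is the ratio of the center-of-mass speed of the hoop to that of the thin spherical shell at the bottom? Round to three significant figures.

v_ratio ≈ 0.913

Each satisfies Mgh = ½(1+k)Mv² with k = I/(MR²), so v ∝ 1/√(1+k).
For the hoop k = 1; for the thin spherical shell k = 2/3.
v₁/v₂ = √((1+k₂)/(1+k₁)) = √(1.667/2) ≈ 0.913.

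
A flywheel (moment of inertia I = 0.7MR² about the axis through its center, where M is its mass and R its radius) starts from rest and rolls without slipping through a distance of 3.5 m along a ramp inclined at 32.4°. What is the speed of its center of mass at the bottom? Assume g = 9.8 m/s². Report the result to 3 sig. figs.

For this body I = 0.7MR², i.e. k = I/(MR²) = 0.7.
Rolling without slipping gives ω = v/R, so the total kinetic energy is ½Mv² + ½Iω² = ½(1+k)Mv² = (17/20)Mv².
The vertical drop is h = L sinθ = 3.5 × sin32.4° = 1.875 m.
Energy conservation: Mgh = (17/20)Mv², so v = √(2gh/(1+k)) = √(2 × 9.8 × 1.875 / 1.7) ≈ 4.65 m/s.

v ≈ 4.65 m/s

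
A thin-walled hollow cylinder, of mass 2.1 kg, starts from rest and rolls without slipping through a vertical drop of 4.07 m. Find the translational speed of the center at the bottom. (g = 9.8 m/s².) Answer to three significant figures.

Here I = MR², so the shape factor k = I/(MR²) = 1.
Since it rolls without slipping, ω = v/R and KE = ½Mv² + ½Iω² = ½(1+k)Mv² = Mv².
Energy conservation: Mgh = Mv², so v = √(2gh/(1+k)) = √(2 × 9.8 × 4.07 / 2) ≈ 6.32 m/s.

v ≈ 6.32 m/s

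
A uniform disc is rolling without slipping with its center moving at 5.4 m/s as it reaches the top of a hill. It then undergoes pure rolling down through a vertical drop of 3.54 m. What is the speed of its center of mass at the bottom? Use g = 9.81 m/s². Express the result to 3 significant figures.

v ≈ 8.69 m/s

The moment of inertia is (1/2)MR², giving k ≡ I/(MR²) = 0.5.
Pure rolling means v = ωR; then KE = ½Mv² + ½I(v/R)² = ½(1+k)Mv² = (3/4)Mv².
Energy conservation: (3/4)Mv₀² + Mgh = (3/4)Mv², so v² = v₀² + 2gh/(1+k).
v = √(5.4² + 2×9.81×3.54/1.5) = √75.46 ≈ 8.69 m/s.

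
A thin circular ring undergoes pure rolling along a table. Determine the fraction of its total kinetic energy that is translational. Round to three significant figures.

The moment of inertia is MR², giving k ≡ I/(MR²) = 1.
With ω = v/R, KE_trans = ½Mv² and KE_rot = ½Iω² = ½kMv², so KE_total = ½(1+k)Mv².
The translational fraction is therefore 1/(1+k) = 1/2 ≈ 0.500.

fraction ≈ 0.500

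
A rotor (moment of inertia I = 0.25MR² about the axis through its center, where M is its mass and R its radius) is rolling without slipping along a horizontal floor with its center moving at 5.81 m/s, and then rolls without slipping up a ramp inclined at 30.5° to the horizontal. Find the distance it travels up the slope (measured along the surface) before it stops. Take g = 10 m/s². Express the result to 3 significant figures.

With I = 0.25MR², the ratio k = I/(MR²) is 0.25.
The rolling condition ω = v/R makes the rotational term ½I(v/R)² = ½kMv², so KE_total = ½(1+k)Mv² = (5/8)Mv².
Setting this equal to Mgh gives the vertical rise h = (1+k)v₀²/(2g) = 1.25×5.81²/(2×10) = 2.11 m.
The distance along the slope is d = h/sinθ = 2.11/sin30.5° ≈ 4.16 m.

d ≈ 4.16 m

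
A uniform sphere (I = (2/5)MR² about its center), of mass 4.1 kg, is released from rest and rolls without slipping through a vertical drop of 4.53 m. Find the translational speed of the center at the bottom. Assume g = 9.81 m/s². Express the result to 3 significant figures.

v ≈ 7.97 m/s

Here I = (2/5)MR², so the shape factor k = I/(MR²) = 0.4.
Rolling without slipping gives ω = v/R, so the total kinetic energy is ½Mv² + ½Iω² = ½(1+k)Mv² = (7/10)Mv².
Energy conservation: Mgh = (7/10)Mv², so v = √(2gh/(1+k)) = √(2 × 9.81 × 4.53 / 1.4) ≈ 7.97 m/s.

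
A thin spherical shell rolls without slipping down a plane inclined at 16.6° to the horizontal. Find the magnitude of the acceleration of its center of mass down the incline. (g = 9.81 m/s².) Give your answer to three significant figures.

a ≈ 1.68 m/s²

With I = (2/3)MR², the ratio k = I/(MR²) is 2/3.
Newton's second law down the slope: Mg sinθ − f = Ma. The torque equation fR = Iα (with α = a/R) gives f = kMa.
Eliminating f: Mg sinθ = (1+k)Ma, so a = g sinθ/(1+k) = 9.81 × sin16.6° / 1.667 ≈ 1.68 m/s².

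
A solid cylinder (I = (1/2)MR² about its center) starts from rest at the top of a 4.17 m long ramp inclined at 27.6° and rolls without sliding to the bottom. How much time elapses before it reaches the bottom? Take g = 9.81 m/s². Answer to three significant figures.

t ≈ 1.66 s

For this body I = (1/2)MR², i.e. k = I/(MR²) = 0.5.
Newton's second law down the slope: Mg sinθ − f = Ma. The torque equation fR = Iα (with α = a/R) gives f = kMa.
Hence a = g sinθ/(1+k) = 9.81×sin27.6°/1.5 = 3.03 m/s².
Starting from rest, L = ½at², so t = √(2L/a) = √(2×4.17/3.03) ≈ 1.66 s.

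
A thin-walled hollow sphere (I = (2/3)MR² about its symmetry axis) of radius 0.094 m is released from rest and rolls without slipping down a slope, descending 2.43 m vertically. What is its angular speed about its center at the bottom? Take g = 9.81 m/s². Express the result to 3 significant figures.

ω ≈ 56.9 rad/s

The moment of inertia is (2/3)MR², giving k ≡ I/(MR²) = 2/3.
Since it rolls without slipping, ω = v/R and KE = ½Mv² + ½Iω² = ½(1+k)Mv² = (5/6)Mv².
Energy conservation Mgh = ½(1+k)Mv² gives v = √(2gh/(1+k)) = √(2 × 9.81 × 2.43 / 1.667) = 5.348 m/s.
The angular speed follows from ω = v/R = 5.348/0.094 ≈ 56.9 rad/s.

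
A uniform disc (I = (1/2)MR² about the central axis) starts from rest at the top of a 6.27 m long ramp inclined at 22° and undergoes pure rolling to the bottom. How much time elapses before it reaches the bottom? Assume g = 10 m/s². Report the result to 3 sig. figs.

t ≈ 2.24 s

For this body I = (1/2)MR², i.e. k = I/(MR²) = 0.5.
Along the incline Mg sinθ − f = Ma, and torque about the center fR = Iα = kMR²(a/R) gives f = kMa.
Hence a = g sinθ/(1+k) = 10×sin22°/1.5 = 2.497 m/s².
With constant a from rest, t = √(2L/a) = √(2·6.27/2.497) ≈ 2.24 s.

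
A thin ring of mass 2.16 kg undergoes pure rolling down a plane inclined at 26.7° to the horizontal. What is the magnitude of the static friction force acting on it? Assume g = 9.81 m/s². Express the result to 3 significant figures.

f ≈ 4.76 N

The moment of inertia is MR², giving k ≡ I/(MR²) = 1.
Translational: Mg sinθ − f = Ma. Rotational about the CM: fR = Iα = kMRa, so f = kMa.
Combining, a = g sinθ/(1+k) and f = kMa = kMg sinθ/(1+k).
f = 1 × 2.16 × 9.81 × sin26.7° / 2 ≈ 4.76 N.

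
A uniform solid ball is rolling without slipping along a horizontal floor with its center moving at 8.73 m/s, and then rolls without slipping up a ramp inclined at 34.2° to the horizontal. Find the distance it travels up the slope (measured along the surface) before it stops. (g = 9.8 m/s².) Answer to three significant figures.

Here I = (2/5)MR², so the shape factor k = I/(MR²) = 0.4.
Rolling without slipping gives ω = v/R, so the total kinetic energy is ½Mv² + ½Iω² = ½(1+k)Mv² = (7/10)Mv².
Setting this equal to Mgh gives the vertical rise h = (1+k)v₀²/(2g) = 1.4×8.73²/(2×9.8) = 5.444 m.
The distance along the slope is d = h/sinθ = 5.444/sin34.2° ≈ 9.69 m.

d ≈ 9.69 m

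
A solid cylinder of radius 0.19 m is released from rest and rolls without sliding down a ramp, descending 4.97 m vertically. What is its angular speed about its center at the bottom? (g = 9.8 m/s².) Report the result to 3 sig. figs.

ω ≈ 42.4 rad/s

Here I = (1/2)MR², so the shape factor k = I/(MR²) = 0.5.
The rolling condition ω = v/R makes the rotational term ½I(v/R)² = ½kMv², so KE_total = ½(1+k)Mv² = (3/4)Mv².
Energy conservation Mgh = ½(1+k)Mv² gives v = √(2gh/(1+k)) = √(2 × 9.8 × 4.97 / 1.5) = 8.059 m/s.
The angular speed follows from ω = v/R = 8.059/0.19 ≈ 42.4 rad/s.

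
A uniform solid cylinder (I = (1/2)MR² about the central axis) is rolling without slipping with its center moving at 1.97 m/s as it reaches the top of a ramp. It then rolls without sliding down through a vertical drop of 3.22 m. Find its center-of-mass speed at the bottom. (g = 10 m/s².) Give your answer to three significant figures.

For this body I = (1/2)MR², i.e. k = I/(MR²) = 0.5.
Pure rolling means v = ωR; then KE = ½Mv² + ½I(v/R)² = ½(1+k)Mv² = (3/4)Mv².
Energy conservation: (3/4)Mv₀² + Mgh = (3/4)Mv², so v² = v₀² + 2gh/(1+k).
v = √(1.97² + 2×10×3.22/1.5) = √46.81 ≈ 6.84 m/s.

v ≈ 6.84 m/s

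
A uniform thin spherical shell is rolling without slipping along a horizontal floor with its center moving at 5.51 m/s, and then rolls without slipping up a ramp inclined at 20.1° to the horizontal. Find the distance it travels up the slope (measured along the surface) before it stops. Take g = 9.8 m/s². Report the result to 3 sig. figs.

Here I = (2/3)MR², so the shape factor k = I/(MR²) = 2/3.
Since it rolls without slipping, ω = v/R and KE = ½Mv² + ½Iω² = ½(1+k)Mv² = (5/6)Mv².
Setting this equal to Mgh gives the vertical rise h = (1+k)v₀²/(2g) = 1.667×5.51²/(2×9.8) = 2.582 m.
The distance along the slope is d = h/sinθ = 2.582/sin20.1° ≈ 7.51 m.

d ≈ 7.51 m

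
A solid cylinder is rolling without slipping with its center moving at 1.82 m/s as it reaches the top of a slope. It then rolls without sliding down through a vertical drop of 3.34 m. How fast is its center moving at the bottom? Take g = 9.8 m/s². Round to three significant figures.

v ≈ 6.85 m/s

Here I = (1/2)MR², so the shape factor k = I/(MR²) = 0.5.
The rolling condition ω = v/R makes the rotational term ½I(v/R)² = ½kMv², so KE_total = ½(1+k)Mv² = (3/4)Mv².
Conserving energy between top and bottom: (3/4)Mv² = (3/4)Mv₀² + Mgh, hence v² = v₀² + 2gh/(1+k).
v = √(1.82² + 2×9.8×3.34/1.5) = √46.96 ≈ 6.85 m/s.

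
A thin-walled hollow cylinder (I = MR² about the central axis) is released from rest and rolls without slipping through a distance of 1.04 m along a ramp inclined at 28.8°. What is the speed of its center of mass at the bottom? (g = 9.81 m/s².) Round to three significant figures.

v ≈ 2.22 m/s

For this body I = MR², i.e. k = I/(MR²) = 1.
Rolling without slipping gives ω = v/R, so the total kinetic energy is ½Mv² + ½Iω² = ½(1+k)Mv² = Mv².
The vertical drop is h = L sinθ = 1.04 × sin28.8° = 0.501 m.
Energy conservation: Mgh = Mv², so v = √(2gh/(1+k)) = √(2 × 9.81 × 0.501 / 2) ≈ 2.22 m/s.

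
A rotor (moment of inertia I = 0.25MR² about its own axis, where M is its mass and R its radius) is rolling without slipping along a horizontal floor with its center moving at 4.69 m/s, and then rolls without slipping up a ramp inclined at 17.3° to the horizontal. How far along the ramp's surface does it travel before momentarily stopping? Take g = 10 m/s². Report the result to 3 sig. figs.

With I = 0.25MR², the ratio k = I/(MR²) is 0.25.
Since it rolls without slipping, ω = v/R and KE = ½Mv² + ½Iω² = ½(1+k)Mv² = (5/8)Mv².
Setting this equal to Mgh gives the vertical rise h = (1+k)v₀²/(2g) = 1.25×4.69²/(2×10) = 1.375 m.
The distance along the slope is d = h/sinθ = 1.375/sin17.3° ≈ 4.62 m.

d ≈ 4.62 m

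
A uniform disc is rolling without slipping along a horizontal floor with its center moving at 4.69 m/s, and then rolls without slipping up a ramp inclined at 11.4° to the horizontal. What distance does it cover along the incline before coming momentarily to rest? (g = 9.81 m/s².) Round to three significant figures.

With I = (1/2)MR², the ratio k = I/(MR²) is 0.5.
Since it rolls without slipping, ω = v/R and KE = ½Mv² + ½Iω² = ½(1+k)Mv² = (3/4)Mv².
Setting this equal to Mgh gives the vertical rise h = (1+k)v₀²/(2g) = 1.5×4.69²/(2×9.81) = 1.682 m.
The distance along the slope is d = h/sinθ = 1.682/sin11.4° ≈ 8.51 m.

d ≈ 8.51 m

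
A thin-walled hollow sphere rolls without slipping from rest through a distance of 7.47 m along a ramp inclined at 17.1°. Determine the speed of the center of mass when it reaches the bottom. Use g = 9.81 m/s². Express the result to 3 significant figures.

v ≈ 5.08 m/s

The moment of inertia is (2/3)MR², giving k ≡ I/(MR²) = 2/3.
Rolling without slipping gives ω = v/R, so the total kinetic energy is ½Mv² + ½Iω² = ½(1+k)Mv² = (5/6)Mv².
The vertical drop is h = L sinθ = 7.47 × sin17.1° = 2.196 m.
Setting Mgh = (5/6)Mv² gives v = √(2gh/(1+k)) = √(2·9.81·2.196/1.667) ≈ 5.08 m/s.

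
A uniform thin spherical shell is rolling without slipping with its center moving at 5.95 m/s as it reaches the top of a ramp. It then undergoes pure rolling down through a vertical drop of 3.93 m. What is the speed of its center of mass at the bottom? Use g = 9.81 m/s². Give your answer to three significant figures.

v ≈ 9.04 m/s

The moment of inertia is (2/3)MR², giving k ≡ I/(MR²) = 2/3.
Since it rolls without slipping, ω = v/R and KE = ½Mv² + ½Iω² = ½(1+k)Mv² = (5/6)Mv².
Energy conservation: (5/6)Mv₀² + Mgh = (5/6)Mv², so v² = v₀² + 2gh/(1+k).
v = √(5.95² + 2×9.81×3.93/1.667) = √81.67 ≈ 9.04 m/s.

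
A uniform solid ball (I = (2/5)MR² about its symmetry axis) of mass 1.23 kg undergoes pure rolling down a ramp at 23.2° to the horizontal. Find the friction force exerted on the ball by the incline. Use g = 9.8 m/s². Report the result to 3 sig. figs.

With I = (2/5)MR², the ratio k = I/(MR²) is 0.4.
Translational: Mg sinθ − f = Ma. Rotational about the CM: fR = Iα = kMRa, so f = kMa.
Combining, a = g sinθ/(1+k) and f = kMa = kMg sinθ/(1+k).
f = 0.4 × 1.23 × 9.8 × sin23.2° / 1.4 ≈ 1.36 N.

f ≈ 1.36 N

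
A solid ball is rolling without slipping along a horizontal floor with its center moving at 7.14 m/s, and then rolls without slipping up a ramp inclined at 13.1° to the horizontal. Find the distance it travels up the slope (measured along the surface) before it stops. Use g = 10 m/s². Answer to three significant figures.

d ≈ 15.7 m

Here I = (2/5)MR², so the shape factor k = I/(MR²) = 0.4.
Pure rolling means v = ωR; then KE = ½Mv² + ½I(v/R)² = ½(1+k)Mv² = (7/10)Mv².
Setting this equal to Mgh gives the vertical rise h = (1+k)v₀²/(2g) = 1.4×7.14²/(2×10) = 3.569 m.
Along the incline, d = h/sinθ = 3.569/sin13.1° ≈ 15.7 m.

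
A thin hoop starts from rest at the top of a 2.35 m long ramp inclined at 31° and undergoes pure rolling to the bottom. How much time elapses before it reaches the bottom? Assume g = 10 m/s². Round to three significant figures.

Here I = MR², so the shape factor k = I/(MR²) = 1.
Translational: Mg sinθ − f = Ma. Rotational about the CM: fR = Iα = kMRa, so f = kMa.
Hence a = g sinθ/(1+k) = 10×sin31°/2 = 2.575 m/s².
With constant a from rest, t = √(2L/a) = √(2·2.35/2.575) ≈ 1.35 s.

t ≈ 1.35 s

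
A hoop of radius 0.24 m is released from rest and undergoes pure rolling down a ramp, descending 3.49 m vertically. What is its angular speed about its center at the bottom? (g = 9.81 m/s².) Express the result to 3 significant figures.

ω ≈ 24.4 rad/s

For this body I = MR², i.e. k = I/(MR²) = 1.
Pure rolling means v = ωR; then KE = ½Mv² + ½I(v/R)² = ½(1+k)Mv² = Mv².
Energy conservation Mgh = ½(1+k)Mv² gives v = √(2gh/(1+k)) = √(2 × 9.81 × 3.49 / 2) = 5.851 m/s.
Then ω = v/R = 5.851 / 0.24 ≈ 24.4 rad/s.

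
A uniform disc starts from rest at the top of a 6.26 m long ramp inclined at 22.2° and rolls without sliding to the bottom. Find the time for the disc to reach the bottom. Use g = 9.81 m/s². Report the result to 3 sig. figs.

t ≈ 2.25 s

For this body I = (1/2)MR², i.e. k = I/(MR²) = 0.5.
Translational: Mg sinθ − f = Ma. Rotational about the CM: fR = Iα = kMRa, so f = kMa.
Hence a = g sinθ/(1+k) = 9.81×sin22.2°/1.5 = 2.471 m/s².
With constant a from rest, t = √(2L/a) = √(2·6.26/2.471) ≈ 2.25 s.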